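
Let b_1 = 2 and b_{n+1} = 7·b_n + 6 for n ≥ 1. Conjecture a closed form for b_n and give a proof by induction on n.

Computing the first terms: b_1 = 2, b_2 = 20, b_3 = 146. This suggests b_n = 3·7^(n - 1) - 1.
Base step (n = 1): the formula gives 2 = 2 = b_1.
Suppose the result is true for n = j, so b_j = 3·7^(j - 1) - 1.
Then b_{j+1} = 7·b_j + 6 = 7·(3·7^(j - 1) - 1) + 6 = 3·7^j - 1 = 3·7^((j+1) - 1) - 1,
which is the claimed formula at n = j+1.
By the principle of mathematical induction, the result holds for all n ≥ 1.

b_n = 3·7^(n - 1) - 1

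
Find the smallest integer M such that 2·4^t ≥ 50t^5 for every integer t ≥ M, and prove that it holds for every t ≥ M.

At t = 10: 2097152 < 5000000, so the inequality fails and M ≥ 11. We prove 2·4^t ≥ 50t^5 for all t ≥ 11.
Base case (t = 11): 2·4^t = 8388608 and 50t^5 = 8052550, so 8388608 ≥ 8052550.
Suppose the result is true for t = j, so 2·4^j ≥ 50j^5.
Then 2·4^(j + 1) = 4·(2·4^j) ≥ 4·(50j^5).
Also, for j ≥ 11 we have 4·(50j^5) ≥ 50(j+1)^5, since 4 ≥ (1 + 1/j)^5 for all j ≥ 11.
Combining, 2·4^(j + 1) ≥ 50(j+1)^5.
This completes the induction.
Hence the smallest such M is 11.

M = 11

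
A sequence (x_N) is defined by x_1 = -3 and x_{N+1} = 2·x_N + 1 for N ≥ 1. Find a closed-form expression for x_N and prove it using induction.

x_N = -2^N - 1

Computing the first terms: x_1 = -3, x_2 = -5, x_3 = -9. This suggests x_N = -2^N - 1.
When N = 1: the formula gives -3 = -3 = x_1.
Inductive step: suppose the statement holds for some p ≥ 1, so x_p = -2^p - 1.
Then x_{p+1} = 2·x_p + 1 = 2·(-2^p - 1) + 1 = -2^(p + 1) - 1,
which is the claimed formula at N = p+1.
By the principle of mathematical induction, the result holds for all N ≥ 1.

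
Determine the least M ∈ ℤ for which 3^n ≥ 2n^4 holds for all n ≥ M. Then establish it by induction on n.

M = 9

At n = 8: 6561 < 8192, so the inequality fails and M ≥ 9. We prove 3^n ≥ 2n^4 for all n ≥ 9.
Base step (n = 9): 3^n = 19683 and 2n^4 = 13122, so 19683 ≥ 13122.
Suppose the result is true for n = j, so 3^j ≥ 2j^4.
Then 3^(j + 1) = 3·(3^j) ≥ 3·(2j^4).
Also, for j ≥ 9 we have 3·(2j^4) ≥ 2(j+1)^4, since 3 ≥ (1 + 1/j)^4 for all j ≥ 9.
Combining, 3^(j + 1) ≥ 2(j+1)^4.
By induction, the statement is established for all n ≥ 9.
Hence the smallest such M is 9.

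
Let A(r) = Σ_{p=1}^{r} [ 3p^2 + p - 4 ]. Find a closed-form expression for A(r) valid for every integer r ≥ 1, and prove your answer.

We claim A(r) = r(r - 1)(r + 3) for all r ≥ 1.
When r = 1: A(1) = 0, and the closed form gives 0. They agree.
For the inductive step, assume it holds for an arbitrary p ≥ 1, so A(p) = p(p^2 + 2p - 3).
Then A(p+1) = A(p) + (p(3p + 7)) = (p(p^2 + 2p - 3)) + (p(3p + 7)).
Simplifying, A(p+1) = p(p + 1)(p + 4) = (p+1)((p+1) - 1)((p+1) + 3),
which is the closed form with r = p+1.
By induction, the statement is established for all r ≥ 1.

A(r) = r(r - 1)(r + 3)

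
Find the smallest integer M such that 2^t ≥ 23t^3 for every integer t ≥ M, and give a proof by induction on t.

M = 17

At t = 16: 65536 < 94208, so the inequality fails and M ≥ 17. We prove 2^t ≥ 23t^3 for all t ≥ 17.
Base step (t = 17): 2^t = 131072 and 23t^3 = 112999, so 131072 ≥ 112999.
Suppose the result is true for t = j, so 2^j ≥ 23j^3.
Then 2^(j + 1) = 2·(2^j) ≥ 2·(23j^3).
Also, for j ≥ 17 we have 2·(23j^3) ≥ 23(j+1)^3, since 2 ≥ (1 + 1/j)^3 for all j ≥ 17.
Combining, 2^(j + 1) ≥ 23(j+1)^3.
Hence, by induction on t, the claim holds for every t ≥ 17.
Hence the smallest such M is 17.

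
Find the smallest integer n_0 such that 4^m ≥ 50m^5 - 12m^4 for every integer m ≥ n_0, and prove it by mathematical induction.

At m = 11: 4194304 < 7876858, so the inequality fails and n_0 ≥ 12. We prove 4^m ≥ 50m^5 - 12m^4 for all m ≥ 12.
For the base case m = 12: 4^m = 16777216 and 50m^5 - 12m^4 = 12192768, so 16777216 ≥ 12192768.
Inductive step: assume the claim holds for m = i, so 4^i ≥ 50i^5 - 12i^4.
Then 4^(i + 1) = 4·(4^i) ≥ 4·(50i^5 - 12i^4).
Also, for i ≥ 12 we have 4·(50i^5 - 12i^4) ≥ 50(i+1)^5 - 12(i+1)^4, since 4·(50i^5 - 12i^4) − (50(i+1)^5 - 12(i+1)^4) = 150i^5 - 286i^4 - 452i^3 - 428i^2 - 202i - 38, which is nonnegative for all i ≥ 12.
Combining, 4^(i + 1) ≥ 50(i+1)^5 - 12(i+1)^4.
This completes the induction.
Hence the smallest such n_0 is 12.

n_0 = 12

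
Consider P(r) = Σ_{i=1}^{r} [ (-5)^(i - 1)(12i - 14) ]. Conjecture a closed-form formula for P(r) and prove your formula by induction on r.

P(r) = 2(-5)^r(-r + 1) - 2

We claim P(r) = 2(-5)^r(-r + 1) - 2 for all r ≥ 1.
When r = 1: P(1) = -2, and the closed form gives -2. They agree.
For the inductive step, assume it holds for an arbitrary i ≥ 1, so P(i) = 2(-5)^i(-i + 1) - 2.
Then P(i+1) = P(i) + ((-5)^i(12i - 2)) = (2(-5)^i(-i + 1) - 2) + ((-5)^i(12i - 2)).
Simplifying, P(i+1) = 10(-5)^i·i - 2 = 2(-5)^(i+1)(-(i+1) + 1) - 2,
which is the closed form with r = i+1.
This completes the induction.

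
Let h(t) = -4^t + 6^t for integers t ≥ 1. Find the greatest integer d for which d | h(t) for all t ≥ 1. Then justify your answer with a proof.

Computing the first values: h(1) = 2 and h(2) = 20; gcd(2, 20) = 2, so d ≤ 2.
We prove 2 | -4^t + 6^t for all t ≥ 1 by induction on t.
For the base case t = 1: h(1) = 2 = 2·(1), so 2 | h(1).
Suppose the result is true for t = r, i.e. 2 | h(r). Then
6^{r+1} − 4^{r+1} = 6·6^r − 4·4^r = 6·(6^r − 4^r) + (2)·4^r. The first term is divisible by 2 by the inductive hypothesis, and the second term (2)·4^r is divisible by 2 since 2 | 2. Hence 2 | h(r+1).
This completes the induction.
Therefore the largest such d is 2.

d = 2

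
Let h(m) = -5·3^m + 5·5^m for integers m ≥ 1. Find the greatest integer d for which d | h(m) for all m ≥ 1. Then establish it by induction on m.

d = 10

Computing the first values: h(1) = 10 and h(2) = 80; gcd(10, 80) = 10, so d ≤ 10.
We prove 10 | -5·3^m + 5·5^m for all m ≥ 1 by induction on m.
When m = 1: h(1) = 10 = 10·(1), so 10 | h(1).
For the inductive step, assume it holds for an arbitrary p ≥ 1, i.e. 10 | h(p). Then
h(p+1) − 5·h(p) = (-5·3^(p+1) + 5·5^(p+1)) − 5·(-5·3^p + 5·5^p) = (-5)·3^p·(3 − 5) = (10)·3^p. Since 10 | h(p) by the inductive hypothesis, 10 | 5·h(p); and 10 | 10 since 10 = 10·1. Therefore 10 | h(p+1).
By induction, the statement is established for all m ≥ 1.
Therefore the largest such d is 10.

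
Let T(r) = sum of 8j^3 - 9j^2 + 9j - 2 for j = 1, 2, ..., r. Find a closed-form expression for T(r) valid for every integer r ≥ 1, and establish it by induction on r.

T(r) = r(2r + 1)(r^2 + 1)

We claim T(r) = r(2r + 1)(r^2 + 1) for all r ≥ 1.
When r = 1: T(1) = 6, and the closed form gives 6. They agree.
Suppose the result is true for r = j, so T(j) = j(2j^3 + j^2 + 2j + 1).
Then T(j+1) = T(j) + (8j^3 + 15j^2 + 15j + 6) = (j(2j^3 + j^2 + 2j + 1)) + (8j^3 + 15j^2 + 15j + 6).
Simplifying, T(j+1) = (j + 1)(2j + 3)(j^2 + 2j + 2) = (j+1)(2(j+1) + 1)((j+1)^2 + 1),
which is the closed form with r = j+1.
This completes the induction.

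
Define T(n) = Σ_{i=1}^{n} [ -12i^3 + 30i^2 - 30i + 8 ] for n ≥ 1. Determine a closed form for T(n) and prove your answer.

We claim T(n) = -n(3n^3 - 4n^2 + 3n + 2) for all n ≥ 1.
Base step (n = 1): T(1) = -4, and the closed form gives -4. They agree.
For the inductive step, assume it holds for an arbitrary i ≥ 1, so T(i) = i(-3i^3 + 4i^2 - 3i - 2).
Then T(i+1) = T(i) + (-12i^3 - 6i^2 - 6i - 4) = (i(-3i^3 + 4i^2 - 3i - 2)) + (-12i^3 - 6i^2 - 6i - 4).
Simplifying, T(i+1) = -(i + 1)(3i^3 + 5i^2 + 4i + 4) = -(i+1)(3(i+1)^3 - 4(i+1)^2 + 3(i+1) + 2),
which is the closed form with n = i+1.
By induction, the statement is established for all n ≥ 1.

T(n) = -n(3n^3 - 4n^2 + 3n + 2)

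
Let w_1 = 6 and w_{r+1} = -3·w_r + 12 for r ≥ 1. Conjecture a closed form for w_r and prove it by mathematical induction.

Computing the first terms: w_1 = 6, w_2 = -6, w_3 = 30. This suggests w_r = -(-3)^r + 3.
Base case (r = 1): the formula gives 6 = 6 = w_1.
Inductive step: assume the claim holds for r = m, so w_m = -(-3)^m + 3.
Then w_{m+1} = -3·w_m + 12 = -3·(-(-3)^m + 3) + 12 = -(-3)^(m + 1) + 3,
which is the claimed formula at r = m+1.
This completes the induction.

w_r = -(-3)^r + 3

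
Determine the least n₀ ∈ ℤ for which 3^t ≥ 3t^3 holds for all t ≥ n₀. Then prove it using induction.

n₀ = 6

At t = 5: 243 < 375, so the inequality fails and n₀ ≥ 6. We prove 3^t ≥ 3t^3 for all t ≥ 6.
When t = 6: 3^t = 729 and 3t^3 = 648, so 729 ≥ 648.
Inductive step: assume the claim holds for t = r, so 3^r ≥ 3r^3.
Then 3^(r + 1) = 3·(3^r) ≥ 3·(3r^3).
Also, for r ≥ 6 we have 3·(3r^3) ≥ 3(r+1)^3, since 3 ≥ (1 + 1/r)^3 for all r ≥ 6.
Combining, 3^(r + 1) ≥ 3(r+1)^3.
This completes the induction.
Hence the smallest such n₀ is 6.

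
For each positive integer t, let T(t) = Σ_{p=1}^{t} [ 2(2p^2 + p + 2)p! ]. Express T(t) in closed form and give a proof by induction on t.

We claim T(t) = (4t + 2)(t + 1)! - 2 for all t ≥ 1.
For the base case t = 1: T(1) = 10, and the closed form gives 10. They agree.
Suppose the result is true for t = p, so T(p) = (4p + 2)(p + 1)! - 2.
Then T(p+1) = T(p) + (2(2p^2 + 5p + 5)(p + 1)!) = ((4p + 2)(p + 1)! - 2) + (2(2p^2 + 5p + 5)(p + 1)!).
Simplifying, T(p+1) = (4(p+1) + 2)((p+1) + 1)! - 2,
which is the closed form with t = p+1.
This completes the induction.

T(t) = (4t + 2)(t + 1)! - 2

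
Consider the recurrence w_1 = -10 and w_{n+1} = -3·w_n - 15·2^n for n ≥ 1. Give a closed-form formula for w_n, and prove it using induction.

Computing the first terms: w_1 = -10, w_2 = 0, w_3 = -60. This suggests w_n = -4(-3)^(n - 1) - 3·2^n.
Base step (n = 1): the formula gives -10 = -10 = w_1.
Inductive step: assume the claim holds for n = j, so w_j = -4(-3)^(j - 1) - 3·2^j.
Then w_{j+1} = -3·w_j - 15·2^j = -3·(-4(-3)^(j - 1) - 3·2^j) - 15·2^j = -4(-3)^j - 3·2^(j + 1) = -4(-3)^((j+1) - 1) - 3·2^(j+1),
which is the claimed formula at n = j+1.
By the principle of mathematical induction, the result holds for all n ≥ 1.

w_n = -4(-3)^(n - 1) - 3·2^n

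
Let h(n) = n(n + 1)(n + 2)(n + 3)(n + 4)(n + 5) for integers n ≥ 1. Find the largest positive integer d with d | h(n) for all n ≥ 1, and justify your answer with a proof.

Computing the first values: h(1) = 720 and h(2) = 5040; gcd(720, 5040) = 720, so d ≤ 720.
We prove 720 | n(n + 1)(n + 2)(n + 3)(n + 4)(n + 5) for all n ≥ 1 by induction on n.
Base case (n = 1): h(1) = 720 = 720·(1), so 720 | h(1).
For the inductive step, assume it holds for an arbitrary i ≥ 1, i.e. 720 | h(i). Then
h(i+1) − h(i) = (i+1)·(i+2)·(i+3)·(i+4)·(i+5)·(i+6) − i·(i+1)·(i+2)·(i+3)·(i+4)·(i+5) = (i+1)·(i+2)·(i+3)·(i+4)·(i+5)·[(i+6) − i] = 6·(i+1)·(i+2)·(i+3)·(i+4)·(i+5). The product of 5 consecutive integers is divisible by (5)! = 120, so h(i+1) − h(i) is divisible by 6·120 = 720. By the inductive hypothesis 720 | h(i), hence 720 | h(i+1).
By induction, the statement is established for all n ≥ 1.
Therefore the largest such d is 720.

d = 720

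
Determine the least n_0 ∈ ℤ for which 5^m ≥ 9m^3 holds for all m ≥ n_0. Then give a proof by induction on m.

n_0 = 4

At m = 3: 125 < 243, so the inequality fails and n_0 ≥ 4. We prove 5^m ≥ 9m^3 for all m ≥ 4.
When m = 4: 5^m = 625 and 9m^3 = 576, so 625 ≥ 576.
For the inductive step, assume it holds for an arbitrary j ≥ 4, so 5^j ≥ 9j^3.
Then 5^(j + 1) = 5·(5^j) ≥ 5·(9j^3).
Also, for j ≥ 4 we have 5·(9j^3) ≥ 9(j+1)^3, since 5 ≥ (1 + 1/j)^3 for all j ≥ 4.
Combining, 5^(j + 1) ≥ 9(j+1)^3.
This completes the induction.
Hence the smallest such n_0 is 4.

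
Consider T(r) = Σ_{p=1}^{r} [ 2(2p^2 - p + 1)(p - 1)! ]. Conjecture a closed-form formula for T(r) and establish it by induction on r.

We claim T(r) = (4r + 2)r! - 2 for all r ≥ 1.
When r = 1: T(1) = 4, and the closed form gives 4. They agree.
Suppose the result is true for r = p, so T(p) = (4p + 2)p! - 2.
Then T(p+1) = T(p) + (2(2p^2 + 3p + 2)p!) = ((4p + 2)p! - 2) + (2(2p^2 + 3p + 2)p!).
Simplifying, T(p+1) = (4(p+1) + 2)(p+1)! - 2,
which is the closed form with r = p+1.
By induction, the statement is established for all r ≥ 1.

T(r) = (4r + 2)r! - 2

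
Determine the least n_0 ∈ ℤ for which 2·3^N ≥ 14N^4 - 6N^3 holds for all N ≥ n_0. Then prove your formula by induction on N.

At N = 10: 118098 < 134000, so the inequality fails and n_0 ≥ 11. We prove 2·3^N ≥ 14N^4 - 6N^3 for all N ≥ 11.
When N = 11: 2·3^N = 354294 and 14N^4 - 6N^3 = 196988, so 354294 ≥ 196988.
Suppose the result is true for N = p, so 2·3^p ≥ 14p^4 - 6p^3.
Then 2·3^(p + 1) = 3·(2·3^p) ≥ 3·(14p^4 - 6p^3).
Also, for p ≥ 11 we have 3·(14p^4 - 6p^3) ≥ 14(p+1)^4 - 6(p+1)^3, since 3·(14p^4 - 6p^3) − (14(p+1)^4 - 6(p+1)^3) = 28p^4 - 68p^3 - 66p^2 - 38p - 8, which is nonnegative for all p ≥ 11.
Combining, 2·3^(p + 1) ≥ 14(p+1)^4 - 6(p+1)^3.
Hence, by induction on N, the claim holds for every N ≥ 11.
Hence the smallest such n_0 is 11.

n_0 = 11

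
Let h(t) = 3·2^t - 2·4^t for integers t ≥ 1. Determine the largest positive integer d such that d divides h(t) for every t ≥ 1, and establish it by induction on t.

Computing the first values: h(1) = -2 and h(2) = -20; gcd(-2, -20) = 2, so d ≤ 2.
We prove 2 | 3·2^t - 2·4^t for all t ≥ 1 by induction on t.
When t = 1: h(1) = -2 = 2·(-1), so 2 | h(1).
For the inductive step, assume it holds for an arbitrary m ≥ 1, i.e. 2 | h(m). Then
h(m+1) − 4·h(m) = (3·2^(m+1) - 2·4^(m+1)) − 4·(3·2^m - 2·4^m) = (3)·2^m·(2 − 4) = (-6)·2^m. Since 2 | h(m) by the inductive hypothesis, 2 | 4·h(m); and 2 | -6 since -6 = 2·-3. Therefore 2 | h(m+1).
By the principle of mathematical induction, the result holds for all t ≥ 1.
Therefore the largest such d is 2.

d = 2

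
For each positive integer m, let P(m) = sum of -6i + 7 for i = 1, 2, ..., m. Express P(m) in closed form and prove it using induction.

We claim P(m) = -m(3m - 4) for all m ≥ 1.
Base step (m = 1): P(1) = 1, and the closed form gives 1. They agree.
Inductive step: suppose the statement holds for some i ≥ 1, so P(i) = i(-3i + 4).
Then P(i+1) = P(i) + (-6i + 1) = (i(-3i + 4)) + (-6i + 1).
Simplifying, P(i+1) = -(i + 1)(3i - 1) = -(i+1)(3(i+1) - 4),
which is the closed form with m = i+1.
By induction, the statement is established for all m ≥ 1.

P(m) = -m(3m - 4)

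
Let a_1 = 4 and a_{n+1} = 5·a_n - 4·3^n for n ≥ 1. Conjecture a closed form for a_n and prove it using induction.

a_n = 2·3^n - 2·5^(n - 1)

Computing the first terms: a_1 = 4, a_2 = 8, a_3 = 4. This suggests a_n = 2·3^n - 2·5^(n - 1).
Base case (n = 1): the formula gives 4 = 4 = a_1.
Inductive step: suppose the statement holds for some i ≥ 1, so a_i = 2·3^i - 2·5^(i - 1).
Then a_{i+1} = 5·a_i - 4·3^i = 5·(2·3^i - 2·5^(i - 1)) - 4·3^i = 2·3^(i + 1) - 2·5^i = 2·3^(i+1) - 2·5^((i+1) - 1),
which is the claimed formula at n = i+1.
By induction, the statement is established for all n ≥ 1.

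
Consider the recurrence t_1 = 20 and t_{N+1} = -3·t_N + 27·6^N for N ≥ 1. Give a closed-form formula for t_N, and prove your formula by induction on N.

Computing the first terms: t_1 = 20, t_2 = 102, t_3 = 666. This suggests t_N = 2(-3)^(N - 1) + 3·6^N.
Base case (N = 1): the formula gives 20 = 20 = t_1.
Inductive step: assume the claim holds for N = k, so t_k = 2(-3)^(k - 1) + 3·6^k.
Then t_{k+1} = -3·t_k + 27·6^k = -3·(2(-3)^(k - 1) + 3·6^k) + 27·6^k = 2(-3)^k + 3·6^(k + 1) = 2(-3)^((k+1) - 1) + 3·6^(k+1),
which is the claimed formula at N = k+1.
Hence, by induction on N, the claim holds for every N ≥ 1.

t_N = 2(-3)^(N - 1) + 3·6^N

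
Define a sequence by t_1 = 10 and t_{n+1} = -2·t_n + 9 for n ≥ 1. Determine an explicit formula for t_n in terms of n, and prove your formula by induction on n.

t_n = 7(-2)^(n - 1) + 3

Computing the first terms: t_1 = 10, t_2 = -11, t_3 = 31. This suggests t_n = 7(-2)^(n - 1) + 3.
For the base case n = 1: the formula gives 10 = 10 = t_1.
Inductive step: assume the claim holds for n = k, so t_k = 7(-2)^(k - 1) + 3.
Then t_{k+1} = -2·t_k + 9 = -2·(7(-2)^(k - 1) + 3) + 9 = 7(-2)^k + 3 = 7(-2)^((k+1) - 1) + 3,
which is the claimed formula at n = k+1.
By induction, the statement is established for all n ≥ 1.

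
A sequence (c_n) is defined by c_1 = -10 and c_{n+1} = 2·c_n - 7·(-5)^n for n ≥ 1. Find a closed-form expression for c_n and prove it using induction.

Computing the first terms: c_1 = -10, c_2 = 15, c_3 = -145. This suggests c_n = (-5)^n - 5·2^(n - 1).
Base step (n = 1): the formula gives -10 = -10 = c_1.
For the inductive step, assume it holds for an arbitrary r ≥ 1, so c_r = (-5)^r - 5·2^(r - 1).
Then c_{r+1} = 2·c_r - 7·(-5)^r = 2·((-5)^r - 5·2^(r - 1)) - 7·(-5)^r = (-5)^(r + 1) - 5·2^r = (-5)^(r+1) - 5·2^((r+1) - 1),
which is the claimed formula at n = r+1.
Hence, by induction on n, the claim holds for every n ≥ 1.

c_n = (-5)^n - 5·2^(n - 1)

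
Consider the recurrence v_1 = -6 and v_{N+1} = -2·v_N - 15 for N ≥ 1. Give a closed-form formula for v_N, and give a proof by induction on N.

v_N = -(-2)^(N - 1) - 5

Computing the first terms: v_1 = -6, v_2 = -3, v_3 = -9. This suggests v_N = -(-2)^(N - 1) - 5.
Base step (N = 1): the formula gives -6 = -6 = v_1.
Inductive step: assume the claim holds for N = j, so v_j = -(-2)^(j - 1) - 5.
Then v_{j+1} = -2·v_j - 15 = -2·(-(-2)^(j - 1) - 5) - 15 = -(-2)^j - 5 = -(-2)^((j+1) - 1) - 5,
which is the claimed formula at N = j+1.
By induction, the statement is established for all N ≥ 1.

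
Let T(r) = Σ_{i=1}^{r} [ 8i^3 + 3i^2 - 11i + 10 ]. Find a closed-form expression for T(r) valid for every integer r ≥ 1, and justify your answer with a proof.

We claim T(r) = r(2r^3 + 5r^2 - 2r + 5) for all r ≥ 1.
Base case (r = 1): T(1) = 10, and the closed form gives 10. They agree.
Suppose the result is true for r = i, so T(i) = i(2i^3 + 5i^2 - 2i + 5).
Then T(i+1) = T(i) + (8i^3 + 27i^2 + 19i + 10) = (i(2i^3 + 5i^2 - 2i + 5)) + (8i^3 + 27i^2 + 19i + 10).
Simplifying, T(i+1) = (i + 1)(2i^3 + 11i^2 + 14i + 10) = (i+1)(2(i+1)^3 + 5(i+1)^2 - 2(i+1) + 5),
which is the closed form with r = i+1.
By the principle of mathematical induction, the result holds for all r ≥ 1.

T(r) = r(2r^3 + 5r^2 - 2r + 5)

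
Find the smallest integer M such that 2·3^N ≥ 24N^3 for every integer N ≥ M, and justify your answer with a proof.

M = 8

At N = 7: 4374 < 8232, so the inequality fails and M ≥ 8. We prove 2·3^N ≥ 24N^3 for all N ≥ 8.
For the base case N = 8: 2·3^N = 13122 and 24N^3 = 12288, so 13122 ≥ 12288.
Inductive step: assume the claim holds for N = m, so 2·3^m ≥ 24m^3.
Then 2·3^(m + 1) = 3·(2·3^m) ≥ 3·(24m^3).
Also, for m ≥ 8 we have 3·(24m^3) ≥ 24(m+1)^3, since 3 ≥ (1 + 1/m)^3 for all m ≥ 8.
Combining, 2·3^(m + 1) ≥ 24(m+1)^3.
Hence, by induction on N, the claim holds for every N ≥ 8.
Hence the smallest such M is 8.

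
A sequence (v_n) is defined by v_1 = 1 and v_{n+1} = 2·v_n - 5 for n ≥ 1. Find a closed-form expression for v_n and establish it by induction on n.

Computing the first terms: v_1 = 1, v_2 = -3, v_3 = -11. This suggests v_n = -2^(n + 1) + 5.
For the base case n = 1: the formula gives 1 = 1 = v_1.
Suppose the result is true for n = i, so v_i = -2^(i + 1) + 5.
Then v_{i+1} = 2·v_i - 5 = 2·(-2^(i + 1) + 5) - 5 = -2^(i + 2) + 5 = -2^((i+1) + 1) + 5,
which is the claimed formula at n = i+1.
Hence, by induction on n, the claim holds for every n ≥ 1.

v_n = -2^(n + 1) + 5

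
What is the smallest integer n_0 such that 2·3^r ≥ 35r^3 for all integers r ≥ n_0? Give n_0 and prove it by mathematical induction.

At r = 8: 13122 < 17920, so the inequality fails and n_0 ≥ 9. We prove 2·3^r ≥ 35r^3 for all r ≥ 9.
Base step (r = 9): 2·3^r = 39366 and 35r^3 = 25515, so 39366 ≥ 25515.
Suppose the result is true for r = k, so 2·3^k ≥ 35k^3.
Then 2·3^(k + 1) = 3·(2·3^k) ≥ 3·(35k^3).
Also, for k ≥ 9 we have 3·(35k^3) ≥ 35(k+1)^3, since 3 ≥ (1 + 1/k)^3 for all k ≥ 9.
Combining, 2·3^(k + 1) ≥ 35(k+1)^3.
Hence, by induction on r, the claim holds for every r ≥ 9.
Hence the smallest such n_0 is 9.

n_0 = 9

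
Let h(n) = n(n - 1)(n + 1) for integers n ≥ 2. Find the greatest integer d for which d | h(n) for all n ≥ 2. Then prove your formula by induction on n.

Computing the first values: h(2) = 6 and h(3) = 24; gcd(6, 24) = 6, so d ≤ 6.
We prove 6 | n(n - 1)(n + 1) for all n ≥ 2 by induction on n.
Base step (n = 2): h(2) = 6 = 6·(1), so 6 | h(2).
Suppose the result is true for n = m, i.e. 6 | h(m). Then
h(m+1) − h(m) = m·(m+1)·(m+2) − (m-1)·m·(m+1) = m·(m+1)·[(m+2) − (m-1)] = 3·m·(m+1). The product of 2 consecutive integers is divisible by (2)! = 2, so h(m+1) − h(m) is divisible by 3·2 = 6. By the inductive hypothesis 6 | h(m), hence 6 | h(m+1).
This completes the induction.
Therefore the largest such d is 6.

d = 6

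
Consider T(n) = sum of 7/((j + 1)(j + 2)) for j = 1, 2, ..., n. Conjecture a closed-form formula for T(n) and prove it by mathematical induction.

We claim T(n) = 7n/(2(n + 2)) for all n ≥ 1.
Base case (n = 1): T(1) = 7/6, and the closed form gives 7/6. They agree.
Inductive step: suppose the statement holds for some j ≥ 1, so T(j) = 7j/(2(j + 2)).
Then T(j+1) = T(j) + (7/((j + 2)(j + 3))) = (7j/(2(j + 2))) + (7/((j + 2)(j + 3))).
Simplifying, T(j+1) = 7(j + 1)/(2(j + 3)) = 7(j+1)/(2((j+1) + 2)),
which is the closed form with n = j+1.
By the principle of mathematical induction, the result holds for all n ≥ 1.

T(n) = 7n/(2(n + 2))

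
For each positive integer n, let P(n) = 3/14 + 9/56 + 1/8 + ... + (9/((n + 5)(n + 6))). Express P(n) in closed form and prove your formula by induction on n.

We claim P(n) = 3n/(2(n + 6)) for all n ≥ 1.
For the base case n = 1: P(1) = 3/14, and the closed form gives 3/14. They agree.
Inductive step: suppose the statement holds for some j ≥ 1, so P(j) = 3j/(2(j + 6)).
Then P(j+1) = P(j) + (9/((j + 6)(j + 7))) = (3j/(2(j + 6))) + (9/((j + 6)(j + 7))).
Simplifying, P(j+1) = 3(j + 1)/(2(j + 7)) = 3(j+1)/(2((j+1) + 6)),
which is the closed form with n = j+1.
By induction, the statement is established for all n ≥ 1.

P(n) = 3n/(2(n + 6))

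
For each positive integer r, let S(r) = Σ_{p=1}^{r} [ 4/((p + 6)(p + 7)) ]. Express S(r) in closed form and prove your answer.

S(r) = 4r/(7(r + 7))

We claim S(r) = 4r/(7(r + 7)) for all r ≥ 1.
For the base case r = 1: S(1) = 1/14, and the closed form gives 1/14. They agree.
Inductive step: assume the claim holds for r = p, so S(p) = 4p/(7(p + 7)).
Then S(p+1) = S(p) + (4/((p + 7)(p + 8))) = (4p/(7(p + 7))) + (4/((p + 7)(p + 8))).
Simplifying, S(p+1) = 4(p + 1)/(7(p + 8)) = 4(p+1)/(7((p+1) + 7)),
which is the closed form with r = p+1.
By induction, the statement is established for all r ≥ 1.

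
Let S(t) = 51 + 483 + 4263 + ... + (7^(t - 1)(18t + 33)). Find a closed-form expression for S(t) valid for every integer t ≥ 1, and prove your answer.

S(t) = 7^t(3t + 5) - 5

We claim S(t) = 7^t(3t + 5) - 5 for all t ≥ 1.
Base step (t = 1): S(1) = 51, and the closed form gives 51. They agree.
Inductive step: suppose the statement holds for some p ≥ 1, so S(p) = 7^p(3p + 5) - 5.
Then S(p+1) = S(p) + (7^p(18p + 51)) = (7^p(3p + 5) - 5) + (7^p(18p + 51)).
Simplifying, S(p+1) = 21·7^p·p + 56·7^p - 5 = 7^(p+1)(3(p+1) + 5) - 5,
which is the closed form with t = p+1.
By induction, the statement is established for all t ≥ 1.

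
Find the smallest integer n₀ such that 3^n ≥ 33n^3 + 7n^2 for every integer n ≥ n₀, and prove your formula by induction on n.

At n = 9: 19683 < 24624, so the inequality fails and n₀ ≥ 10. We prove 3^n ≥ 33n^3 + 7n^2 for all n ≥ 10.
Base step (n = 10): 3^n = 59049 and 33n^3 + 7n^2 = 33700, so 59049 ≥ 33700.
Inductive step: suppose the statement holds for some m ≥ 10, so 3^m ≥ 33m^3 + 7m^2.
Then 3^(m + 1) = 3·(3^m) ≥ 3·(33m^3 + 7m^2).
Also, for m ≥ 10 we have 3·(33m^3 + 7m^2) ≥ 33(m+1)^3 + 7(m+1)^2, since 3·(33m^3 + 7m^2) − (33(m+1)^3 + 7(m+1)^2) = 66m^3 - 85m^2 - 113m - 40, which is nonnegative for all m ≥ 10.
Combining, 3^(m + 1) ≥ 33(m+1)^3 + 7(m+1)^2.
By induction, the statement is established for all n ≥ 10.
Hence the smallest such n₀ is 10.

n₀ = 10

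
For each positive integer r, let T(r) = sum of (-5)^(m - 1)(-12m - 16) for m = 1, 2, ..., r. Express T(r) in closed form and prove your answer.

T(r) = (-5)^r(2r + 3) - 3

We claim T(r) = (-5)^r(2r + 3) - 3 for all r ≥ 1.
When r = 1: T(1) = -28, and the closed form gives -28. They agree.
For the inductive step, assume it holds for an arbitrary m ≥ 1, so T(m) = (-5)^m(2m + 3) - 3.
Then T(m+1) = T(m) + ((-5)^m(-12m - 28)) = ((-5)^m(2m + 3) - 3) + ((-5)^m(-12m - 28)).
Simplifying, T(m+1) = -10(-5)^m·m - 25(-5)^m - 3 = (-5)^(m+1)(2(m+1) + 3) - 3,
which is the closed form with r = m+1.
By the principle of mathematical induction, the result holds for all r ≥ 1.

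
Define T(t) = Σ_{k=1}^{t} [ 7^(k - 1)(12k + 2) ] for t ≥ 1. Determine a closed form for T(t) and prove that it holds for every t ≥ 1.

We claim T(t) = 2·7^t·t for all t ≥ 1.
Base step (t = 1): T(1) = 14, and the closed form gives 14. They agree.
Inductive step: suppose the statement holds for some k ≥ 1, so T(k) = 2·7^k·k.
Then T(k+1) = T(k) + (7^k(12k + 14)) = (2·7^k·k) + (7^k(12k + 14)).
Simplifying, T(k+1) = 14·7^k(k + 1) = 2·7^(k+1)·(k+1),
which is the closed form with t = k+1.
By induction, the statement is established for all t ≥ 1.

T(t) = 2·7^t·t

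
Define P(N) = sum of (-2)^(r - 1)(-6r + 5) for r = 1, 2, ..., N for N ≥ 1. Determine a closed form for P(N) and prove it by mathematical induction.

We claim P(N) = (-2)^N(2N - 1) + 1 for all N ≥ 1.
For the base case N = 1: P(1) = -1, and the closed form gives -1. They agree.
For the inductive step, assume it holds for an arbitrary r ≥ 1, so P(r) = (-2)^r(2r - 1) + 1.
Then P(r+1) = P(r) + ((-2)^r(-6r - 1)) = ((-2)^r(2r - 1) + 1) + ((-2)^r(-6r - 1)).
Simplifying, P(r+1) = (-2)^(r + 1) - (-2)^(r + 2)r + 1 = (-2)^(r+1)(2(r+1) - 1) + 1,
which is the closed form with N = r+1.
By induction, the statement is established for all N ≥ 1.

P(N) = (-2)^N(2N - 1) + 1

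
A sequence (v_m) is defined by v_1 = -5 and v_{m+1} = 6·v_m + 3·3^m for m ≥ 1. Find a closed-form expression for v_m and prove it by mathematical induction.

Computing the first terms: v_1 = -5, v_2 = -21, v_3 = -99. This suggests v_m = -3^m - 2·6^(m - 1).
When m = 1: the formula gives -5 = -5 = v_1.
Inductive step: assume the claim holds for m = p, so v_p = -3^p - 2·6^(p - 1).
Then v_{p+1} = 6·v_p + 3·3^p = 6·(-3^p - 2·6^(p - 1)) + 3·3^p = -3^(p + 1) - 2·6^p = -3^(p+1) - 2·6^((p+1) - 1),
which is the claimed formula at m = p+1.
This completes the induction.

v_m = -3^m - 2·6^(m - 1)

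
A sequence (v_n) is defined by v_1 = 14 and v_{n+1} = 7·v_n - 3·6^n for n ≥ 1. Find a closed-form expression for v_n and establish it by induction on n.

Computing the first terms: v_1 = 14, v_2 = 80, v_3 = 452. This suggests v_n = 3·6^n - 4·7^(n - 1).
When n = 1: the formula gives 14 = 14 = v_1.
Inductive step: suppose the statement holds for some p ≥ 1, so v_p = 3·6^p - 4·7^(p - 1).
Then v_{p+1} = 7·v_p - 3·6^p = 7·(3·6^p - 4·7^(p - 1)) - 3·6^p = 3·6^(p + 1) - 4·7^p = 3·6^(p+1) - 4·7^((p+1) - 1),
which is the claimed formula at n = p+1.
By induction, the statement is established for all n ≥ 1.

v_n = 3·6^n - 4·7^(n - 1)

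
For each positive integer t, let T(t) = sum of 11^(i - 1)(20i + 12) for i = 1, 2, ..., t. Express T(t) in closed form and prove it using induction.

We claim T(t) = 11^t(2t + 1) - 1 for all t ≥ 1.
When t = 1: T(1) = 32, and the closed form gives 32. They agree.
Suppose the result is true for t = i, so T(i) = 11^i(2i + 1) - 1.
Then T(i+1) = T(i) + (11^i(20i + 32)) = (11^i(2i + 1) - 1) + (11^i(20i + 32)).
Simplifying, T(i+1) = 22·11^i·i + 33·11^i - 1 = 11^(i+1)(2(i+1) + 1) - 1,
which is the closed form with t = i+1.
This completes the induction.

T(t) = 11^t(2t + 1) - 1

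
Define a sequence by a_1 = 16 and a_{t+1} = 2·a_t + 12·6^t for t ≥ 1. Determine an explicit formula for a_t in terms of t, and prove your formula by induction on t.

a_t = -2^t + 3·6^t

Computing the first terms: a_1 = 16, a_2 = 104, a_3 = 640. This suggests a_t = -2^t + 3·6^t.
For the base case t = 1: the formula gives 16 = 16 = a_1.
Suppose the result is true for t = m, so a_m = -2^m + 3·6^m.
Then a_{m+1} = 2·a_m + 12·6^m = 2·(-2^m + 3·6^m) + 12·6^m = -2^(m + 1) + 3·6^(m + 1),
which is the claimed formula at t = m+1.
By induction, the statement is established for all t ≥ 1.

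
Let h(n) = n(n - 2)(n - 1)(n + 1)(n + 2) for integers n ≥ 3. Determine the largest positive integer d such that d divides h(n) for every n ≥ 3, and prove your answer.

d = 120

Computing the first values: h(3) = 120 and h(4) = 720; gcd(120, 720) = 120, so d ≤ 120.
We prove 120 | n(n - 2)(n - 1)(n + 1)(n + 2) for all n ≥ 3 by induction on n.
For the base case n = 3: h(3) = 120 = 120·(1), so 120 | h(3).
For the inductive step, assume it holds for an arbitrary r ≥ 3, i.e. 120 | h(r). Then
h(r+1) − h(r) = (r-1)·r·(r+1)·(r+2)·(r+3) − (r-2)·(r-1)·r·(r+1)·(r+2) = (r-1)·r·(r+1)·(r+2)·[(r+3) − (r-2)] = 5·(r-1)·r·(r+1)·(r+2). The product of 4 consecutive integers is divisible by (4)! = 24, so h(r+1) − h(r) is divisible by 5·24 = 120. By the inductive hypothesis 120 | h(r), hence 120 | h(r+1).
By induction, the statement is established for all n ≥ 3.
Therefore the largest such d is 120.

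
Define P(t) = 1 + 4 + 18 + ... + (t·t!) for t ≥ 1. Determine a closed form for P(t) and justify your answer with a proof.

We claim P(t) = (t + 1)! - 1 for all t ≥ 1.
When t = 1: P(1) = 1, and the closed form gives 1. They agree.
Inductive step: suppose the statement holds for some k ≥ 1, so P(k) = (k + 1)! - 1.
Then P(k+1) = P(k) + ((k + 1)(k + 1)!) = ((k + 1)! - 1) + ((k + 1)(k + 1)!).
Simplifying, P(k+1) = ((k+1) + 1)! - 1,
which is the closed form with t = k+1.
By induction, the statement is established for all t ≥ 1.

P(t) = (t + 1)! - 1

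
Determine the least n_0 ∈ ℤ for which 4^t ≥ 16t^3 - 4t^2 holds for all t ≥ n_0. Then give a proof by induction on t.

n_0 = 6

At t = 5: 1024 < 1900, so the inequality fails and n_0 ≥ 6. We prove 4^t ≥ 16t^3 - 4t^2 for all t ≥ 6.
Base case (t = 6): 4^t = 4096 and 16t^3 - 4t^2 = 3312, so 4096 ≥ 3312.
Inductive step: assume the claim holds for t = k, so 4^k ≥ 16k^3 - 4k^2.
Then 4^(k + 1) = 4·(4^k) ≥ 4·(16k^3 - 4k^2).
Also, for k ≥ 6 we have 4·(16k^3 - 4k^2) ≥ 16(k+1)^3 - 4(k+1)^2, since 4·(16k^3 - 4k^2) − (16(k+1)^3 - 4(k+1)^2) = 48k^3 - 60k^2 - 40k - 12, which is nonnegative for all k ≥ 6.
Combining, 4^(k + 1) ≥ 16(k+1)^3 - 4(k+1)^2.
By induction, the statement is established for all t ≥ 6.
Hence the smallest such n_0 is 6.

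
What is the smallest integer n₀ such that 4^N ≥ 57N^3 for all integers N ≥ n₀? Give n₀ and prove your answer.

n₀ = 8

At N = 7: 16384 < 19551, so the inequality fails and n₀ ≥ 8. We prove 4^N ≥ 57N^3 for all N ≥ 8.
Base step (N = 8): 4^N = 65536 and 57N^3 = 29184, so 65536 ≥ 29184.
Suppose the result is true for N = k, so 4^k ≥ 57k^3.
Then 4^(k + 1) = 4·(4^k) ≥ 4·(57k^3).
Also, for k ≥ 8 we have 4·(57k^3) ≥ 57(k+1)^3, since 4 ≥ (1 + 1/k)^3 for all k ≥ 8.
Combining, 4^(k + 1) ≥ 57(k+1)^3.
By the principle of mathematical induction, the result holds for all N ≥ 8.
Hence the smallest such n₀ is 8.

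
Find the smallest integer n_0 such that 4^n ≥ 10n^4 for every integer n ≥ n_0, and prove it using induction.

n_0 = 8

At n = 7: 16384 < 24010, so the inequality fails and n_0 ≥ 8. We prove 4^n ≥ 10n^4 for all n ≥ 8.
For the base case n = 8: 4^n = 65536 and 10n^4 = 40960, so 65536 ≥ 40960.
For the inductive step, assume it holds for an arbitrary p ≥ 8, so 4^p ≥ 10p^4.
Then 4^(p + 1) = 4·(4^p) ≥ 4·(10p^4).
Also, for p ≥ 8 we have 4·(10p^4) ≥ 10(p+1)^4, since 4 ≥ (1 + 1/p)^4 for all p ≥ 8.
Combining, 4^(p + 1) ≥ 10(p+1)^4.
By induction, the statement is established for all n ≥ 8.
Hence the smallest such n_0 is 8.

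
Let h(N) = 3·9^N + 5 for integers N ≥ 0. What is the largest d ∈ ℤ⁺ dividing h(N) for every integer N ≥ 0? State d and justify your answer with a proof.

Computing the first values: h(0) = 8 and h(1) = 32; gcd(8, 32) = 8, so d ≤ 8.
We prove 8 | 3·9^N + 5 for all N ≥ 0 by induction on N.
Base case (N = 0): h(0) = 8 = 8·(1), so 8 | h(0).
Inductive step: assume the claim holds for N = i, i.e. 8 | h(i). Then
h(i+1) = 3·9^(i+1) + 5 = 9·(3·9^i + 5) - 40 = 9·h(i) - 40. The first term is divisible by 8 by the inductive hypothesis, and -40 is divisible by 8. Hence 8 | h(i+1).
By induction, the statement is established for all N ≥ 0.
Therefore the largest such d is 8.

d = 8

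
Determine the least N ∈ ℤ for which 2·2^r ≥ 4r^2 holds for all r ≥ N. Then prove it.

N = 7

At r = 6: 128 < 144, so the inequality fails and N ≥ 7. We prove 2·2^r ≥ 4r^2 for all r ≥ 7.
Base step (r = 7): 2·2^r = 256 and 4r^2 = 196, so 256 ≥ 196.
Inductive step: assume the claim holds for r = p, so 2·2^p ≥ 4p^2.
Then 2·2^(p + 1) = 2·(2·2^p) ≥ 2·(4p^2).
Also, for p ≥ 7 we have 2·(4p^2) ≥ 4(p+1)^2, since 2 ≥ (1 + 1/p)^2 for all p ≥ 7.
Combining, 2·2^(p + 1) ≥ 4(p+1)^2.
By induction, the statement is established for all r ≥ 7.
Hence the smallest such N is 7.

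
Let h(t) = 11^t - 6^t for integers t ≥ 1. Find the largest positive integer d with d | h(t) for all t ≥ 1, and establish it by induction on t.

d = 5

Computing the first values: h(1) = 5 and h(2) = 85; gcd(5, 85) = 5, so d ≤ 5.
We prove 5 | 11^t - 6^t for all t ≥ 1 by induction on t.
Base step (t = 1): h(1) = 5 = 5·(1), so 5 | h(1).
Suppose the result is true for t = j, i.e. 5 | h(j). Then
11^{j+1} − 6^{j+1} = 11·11^j − 6·6^j = 11·(11^j − 6^j) + (5)·6^j. The first term is divisible by 5 by the inductive hypothesis, and the second term (5)·6^j is divisible by 5 since 5 | 5. Hence 5 | h(j+1).
By induction, the statement is established for all t ≥ 1.
Therefore the largest such d is 5.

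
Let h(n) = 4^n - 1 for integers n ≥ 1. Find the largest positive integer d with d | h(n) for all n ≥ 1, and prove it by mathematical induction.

Computing the first values: h(1) = 3 and h(2) = 15; gcd(3, 15) = 3, so d ≤ 3.
We prove 3 | 4^n - 1 for all n ≥ 1 by induction on n.
Base case (n = 1): h(1) = 3 = 3·(1), so 3 | h(1).
For the inductive step, assume it holds for an arbitrary j ≥ 1, i.e. 3 | h(j). Then
4^{j+1} − 1^{j+1} = 4·4^j − 1·1^j = 4·(4^j − 1^j) + (3)·1^j. The first term is divisible by 3 by the inductive hypothesis, and the second term (3)·1^j is divisible by 3 since 3 | 3. Hence 3 | h(j+1).
This completes the induction.
Therefore the largest such d is 3.

d = 3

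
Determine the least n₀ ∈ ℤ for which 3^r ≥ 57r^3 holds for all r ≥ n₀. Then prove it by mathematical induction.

At r = 9: 19683 < 41553, so the inequality fails and n₀ ≥ 10. We prove 3^r ≥ 57r^3 for all r ≥ 10.
Base case (r = 10): 3^r = 59049 and 57r^3 = 57000, so 59049 ≥ 57000.
For the inductive step, assume it holds for an arbitrary p ≥ 10, so 3^p ≥ 57p^3.
Then 3^(p + 1) = 3·(3^p) ≥ 3·(57p^3).
Also, for p ≥ 10 we have 3·(57p^3) ≥ 57(p+1)^3, since 3 ≥ (1 + 1/p)^3 for all p ≥ 10.
Combining, 3^(p + 1) ≥ 57(p+1)^3.
By induction, the statement is established for all r ≥ 10.
Hence the smallest such n₀ is 10.

n₀ = 10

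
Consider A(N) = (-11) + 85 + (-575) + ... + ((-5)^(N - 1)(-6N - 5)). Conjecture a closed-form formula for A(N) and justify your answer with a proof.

A(N) = (-5)^N(N + 1) - 1

We claim A(N) = (-5)^N(N + 1) - 1 for all N ≥ 1.
For the base case N = 1: A(1) = -11, and the closed form gives -11. They agree.
For the inductive step, assume it holds for an arbitrary m ≥ 1, so A(m) = (-5)^m(m + 1) - 1.
Then A(m+1) = A(m) + ((-5)^m(-6m - 11)) = ((-5)^m(m + 1) - 1) + ((-5)^m(-6m - 11)).
Simplifying, A(m+1) = -5(-5)^m·m - 10(-5)^m - 1 = (-5)^(m+1)((m+1) + 1) - 1,
which is the closed form with N = m+1.
By the principle of mathematical induction, the result holds for all N ≥ 1.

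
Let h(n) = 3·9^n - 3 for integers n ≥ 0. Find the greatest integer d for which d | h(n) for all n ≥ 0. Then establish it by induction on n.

d = 24

Computing the first values: h(0) = 0 and h(1) = 24; gcd(0, 24) = 24, so d ≤ 24.
We prove 24 | 3·9^n - 3 for all n ≥ 0 by induction on n.
Base step (n = 0): h(0) = 0 = 24·(0), so 24 | h(0).
Inductive step: assume the claim holds for n = m, i.e. 24 | h(m). Then
h(m+1) = 3·9^(m+1) - 3 = 9·(3·9^m - 3) + 24 = 9·h(m) + 24. The first term is divisible by 24 by the inductive hypothesis, and 24 is divisible by 24. Hence 24 | h(m+1).
By induction, the statement is established for all n ≥ 0.
Therefore the largest such d is 24.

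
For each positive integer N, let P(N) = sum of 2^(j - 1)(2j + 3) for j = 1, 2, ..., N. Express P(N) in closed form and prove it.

P(N) = 2^N(2N + 1) - 1

We claim P(N) = 2^N(2N + 1) - 1 for all N ≥ 1.
Base step (N = 1): P(1) = 5, and the closed form gives 5. They agree.
Suppose the result is true for N = j, so P(j) = 2^j(2j + 1) - 1.
Then P(j+1) = P(j) + (2^j(2j + 5)) = (2^j(2j + 1) - 1) + (2^j(2j + 5)).
Simplifying, P(j+1) = 4·2^j·j + 6·2^j - 1 = 2^(j+1)(2(j+1) + 1) - 1,
which is the closed form with N = j+1.
Hence, by induction on N, the claim holds for every N ≥ 1.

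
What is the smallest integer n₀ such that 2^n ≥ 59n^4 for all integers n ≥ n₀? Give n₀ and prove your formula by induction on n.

n₀ = 25

At n = 24: 16777216 < 19574784, so the inequality fails and n₀ ≥ 25. We prove 2^n ≥ 59n^4 for all n ≥ 25.
Base step (n = 25): 2^n = 33554432 and 59n^4 = 23046875, so 33554432 ≥ 23046875.
For the inductive step, assume it holds for an arbitrary i ≥ 25, so 2^i ≥ 59i^4.
Then 2^(i + 1) = 2·(2^i) ≥ 2·(59i^4).
Also, for i ≥ 25 we have 2·(59i^4) ≥ 59(i+1)^4, since 2 ≥ (1 + 1/i)^4 for all i ≥ 25.
Combining, 2^(i + 1) ≥ 59(i+1)^4.
By induction, the statement is established for all n ≥ 25.
Hence the smallest such n₀ is 25.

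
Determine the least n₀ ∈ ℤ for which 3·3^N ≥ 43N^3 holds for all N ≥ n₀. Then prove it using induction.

At N = 8: 19683 < 22016, so the inequality fails and n₀ ≥ 9. We prove 3·3^N ≥ 43N^3 for all N ≥ 9.
Base case (N = 9): 3·3^N = 59049 and 43N^3 = 31347, so 59049 ≥ 31347.
For the inductive step, assume it holds for an arbitrary i ≥ 9, so 3·3^i ≥ 43i^3.
Then 3·3^(i + 1) = 3·(3·3^i) ≥ 3·(43i^3).
Also, for i ≥ 9 we have 3·(43i^3) ≥ 43(i+1)^3, since 3 ≥ (1 + 1/i)^3 for all i ≥ 9.
Combining, 3·3^(i + 1) ≥ 43(i+1)^3.
By the principle of mathematical induction, the result holds for all N ≥ 9.
Hence the smallest such n₀ is 9.

n₀ = 9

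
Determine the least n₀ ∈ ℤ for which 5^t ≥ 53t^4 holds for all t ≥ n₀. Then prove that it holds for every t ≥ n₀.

At t = 7: 78125 < 127253, so the inequality fails and n₀ ≥ 8. We prove 5^t ≥ 53t^4 for all t ≥ 8.
Base step (t = 8): 5^t = 390625 and 53t^4 = 217088, so 390625 ≥ 217088.
Inductive step: suppose the statement holds for some j ≥ 8, so 5^j ≥ 53j^4.
Then 5^(j + 1) = 5·(5^j) ≥ 5·(53j^4).
Also, for j ≥ 8 we have 5·(53j^4) ≥ 53(j+1)^4, since 5 ≥ (1 + 1/j)^4 for all j ≥ 8.
Combining, 5^(j + 1) ≥ 53(j+1)^4.
This completes the induction.
Hence the smallest such n₀ is 8.

n₀ = 8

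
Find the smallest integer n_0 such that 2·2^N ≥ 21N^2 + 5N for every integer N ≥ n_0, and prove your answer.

n_0 = 11

At N = 10: 2048 < 2150, so the inequality fails and n_0 ≥ 11. We prove 2·2^N ≥ 21N^2 + 5N for all N ≥ 11.
For the base case N = 11: 2·2^N = 4096 and 21N^2 + 5N = 2596, so 4096 ≥ 2596.
Inductive step: suppose the statement holds for some k ≥ 11, so 2·2^k ≥ 21k^2 + 5k.
Then 2·2^(k + 1) = 2·(2·2^k) ≥ 2·(21k^2 + 5k).
Also, for k ≥ 11 we have 2·(21k^2 + 5k) ≥ 21(k+1)^2 + 5(k+1), since 2·(21k^2 + 5k) − (21(k+1)^2 + 5(k+1)) = 21k^2 - 37k - 26, which is nonnegative for all k ≥ 11.
Combining, 2·2^(k + 1) ≥ 21(k+1)^2 + 5(k+1).
This completes the induction.
Hence the smallest such n_0 is 11.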